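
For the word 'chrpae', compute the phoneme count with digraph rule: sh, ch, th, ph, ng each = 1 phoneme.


Parsing 'chrpae' greedily, digraphs first:
  'ch' -> digraph (1 consonant phoneme) (phonemes so far: 1)
  'r' -> consonant phoneme (phonemes so far: 2)
  'p' -> consonant phoneme (phonemes so far: 3)
  'a' -> vowel phoneme (phonemes so far: 4)
  'e' -> vowel phoneme (phonemes so far: 5)
Total phonemes: 5

5


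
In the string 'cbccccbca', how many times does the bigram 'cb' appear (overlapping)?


Scanning 'cbccccbca' for bigram 'cb':
  Position 0: 'cb' -> MATCH
  Position 1: 'bc' -> no
  Position 2: 'cc' -> no
  Position 3: 'cc' -> no
  Position 4: 'cc' -> no
  Position 5: 'cb' -> MATCH
  Position 6: 'bc' -> no
  Position 7: 'ca' -> no
Total matches: 2

2


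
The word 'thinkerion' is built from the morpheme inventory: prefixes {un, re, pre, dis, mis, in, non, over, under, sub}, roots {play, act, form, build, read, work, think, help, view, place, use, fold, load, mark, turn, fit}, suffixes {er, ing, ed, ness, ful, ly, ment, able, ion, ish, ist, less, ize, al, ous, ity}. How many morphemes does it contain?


Segmenting 'thinkerion' against the inventory:
  'think' -> root (morpheme 1)
  'er' -> suffix (morpheme 2)
  'ion' -> suffix (morpheme 3)
Total morphemes: 3

3


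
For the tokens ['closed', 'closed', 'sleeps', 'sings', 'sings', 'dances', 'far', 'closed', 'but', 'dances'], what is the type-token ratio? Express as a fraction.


Tokens: 10
Unique types: ('but', 'closed', 'dances', 'far', 'sings', 'sleeps') = 6
TTR = 6/10
Simplify: divide both by 2 -> 3/5
TTR = 3/5

3/5


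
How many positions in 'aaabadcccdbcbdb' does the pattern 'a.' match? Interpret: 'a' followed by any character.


Pattern: a. means 'a' followed by any character.
Scanning 'aaabadcccdbcbdb' position-by-position:
  Pos 0: window 'aa' -> MATCH
  Pos 1: window 'aa' -> MATCH
  Pos 2: window 'ab' -> MATCH
  Pos 3: window 'ba' -> no
  Pos 4: window 'ad' -> MATCH
  Pos 5: window 'dc' -> no
  Pos 6: window 'cc' -> no
  Pos 7: window 'cc' -> no
  Pos 8: window 'cd' -> no
  Pos 9: window 'db' -> no
  Pos 10: window 'bc' -> no
  Pos 11: window 'cb' -> no
  Pos 12: window 'bd' -> no
  Pos 13: window 'db' -> no
  Pos 14: window 'b' -> no
Total matches: 4

4


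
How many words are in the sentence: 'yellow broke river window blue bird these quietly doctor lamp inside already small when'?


Counting words by splitting on spaces:
  Word 1: 'yellow'
  Word 2: 'broke'
  Word 3: 'river'
  Word 4: 'window'
  Word 5: 'blue'
  Word 6: 'bird'
  Word 7: 'these'
  Word 8: 'quietly'
  Word 9: 'doctor'
  Word 10: 'lamp'
  Word 11: 'inside'
  Word 12: 'already'
  Word 13: 'small'
  Word 14: 'when'
Total words: 14

14


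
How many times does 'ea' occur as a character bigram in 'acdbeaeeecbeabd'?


Scanning 'acdbeaeeecbeabd' for bigram 'ea':
  Position 0: 'ac' -> no
  Position 1: 'cd' -> no
  Position 2: 'db' -> no
  Position 3: 'be' -> no
  Position 4: 'ea' -> MATCH
  Position 5: 'ae' -> no
  Position 6: 'ee' -> no
  Position 7: 'ee' -> no
  Position 8: 'ec' -> no
  Position 9: 'cb' -> no
  Position 10: 'be' -> no
  Position 11: 'ea' -> MATCH
  Position 12: 'ab' -> no
  Position 13: 'bd' -> no
Total matches: 2

2


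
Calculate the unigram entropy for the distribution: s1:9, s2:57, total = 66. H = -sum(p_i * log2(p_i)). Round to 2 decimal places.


Computing entropy H = -sum(p_i * log2(p_i)):
  s1: p = 9/66 = 0.1364, -p*log2(p) = 0.3920
  s2: p = 57/66 = 0.8636, -p*log2(p) = 0.1827
H = sum of terms = 0.5747
Rounded to 2 decimals: 0.57

0.57


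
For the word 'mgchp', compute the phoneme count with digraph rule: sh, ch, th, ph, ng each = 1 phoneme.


Parsing 'mgchp' greedily, digraphs first:
  'm' -> consonant phoneme (phonemes so far: 1)
  'g' -> consonant phoneme (phonemes so far: 2)
  'ch' -> digraph (1 consonant phoneme) (phonemes so far: 3)
  'p' -> consonant phoneme (phonemes so far: 4)
Total phonemes: 4

4


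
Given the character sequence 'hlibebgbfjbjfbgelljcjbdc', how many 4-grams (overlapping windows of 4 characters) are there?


String 'hlibebgbfjbjfbgelljcjbdc' has length L = 24.
Number of overlapping n-grams = L - n + 1
Substituting: 24 - 4 + 1 = 21

21


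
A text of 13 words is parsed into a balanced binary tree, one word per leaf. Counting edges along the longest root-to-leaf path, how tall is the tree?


In a balanced binary tree with n leaves the deepest leaf is ceil(log2(n)) edges below the root.
log2(13) = 3.7004
ceil(3.7004) = 4
height (edges) = 4

4


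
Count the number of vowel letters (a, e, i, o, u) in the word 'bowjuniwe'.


Scanning each character of 'bowjuniwe':
  Position 1: 'b' -> consonant (running count: 0)
  Position 2: 'o' -> vowel (running count: 1)
  Position 3: 'w' -> consonant (running count: 1)
  Position 4: 'j' -> consonant (running count: 1)
  Position 5: 'u' -> vowel (running count: 2)
  Position 6: 'n' -> consonant (running count: 2)
  Position 7: 'i' -> vowel (running count: 3)
  Position 8: 'w' -> consonant (running count: 3)
  Position 9: 'e' -> vowel (running count: 4)
Total vowels: 4

4


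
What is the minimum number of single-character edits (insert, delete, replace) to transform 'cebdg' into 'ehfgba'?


Building DP table for s1='cebdg' (len 5) and s2='ehfgba' (len 6):
       e  h  f  g  b  a
    0  1  2  3  4  5  6
  c 1  1  2  3  4  5  6
  e 2  1  2  3  4  5  6
  b 3  2  2  3  4  4  5
  d 4  3  3  3  4  5  5
  g 5  4  4  4  3  4  5
Edit distance = dp[5][6] = 5

5


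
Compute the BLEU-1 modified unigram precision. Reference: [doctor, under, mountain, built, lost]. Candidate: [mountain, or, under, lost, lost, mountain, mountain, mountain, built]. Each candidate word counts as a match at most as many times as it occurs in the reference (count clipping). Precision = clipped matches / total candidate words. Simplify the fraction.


Reference word counts: {'built': 1, 'doctor': 1, 'lost': 1, 'mountain': 1, 'under': 1}
Checking each candidate word (with clipping):
  'mountain' -> in reference (ref count 1, used 1/1) -> match (matches: 1)
  'or' -> not in reference -> no match (matches: 1)
  'under' -> in reference (ref count 1, used 1/1) -> match (matches: 2)
  'lost' -> in reference (ref count 1, used 1/1) -> match (matches: 3)
  'lost' -> ref count 1 already used up (1/1) -> clipped, no match (matches: 3)
  'mountain' -> ref count 1 already used up (1/1) -> clipped, no match (matches: 3)
  'mountain' -> ref count 1 already used up (1/1) -> clipped, no match (matches: 3)
  'mountain' -> ref count 1 already used up (1/1) -> clipped, no match (matches: 3)
  'built' -> in reference (ref count 1, used 1/1) -> match (matches: 4)
Clipped matches: 4, Candidate length: 9
Precision = 4/9

4/9


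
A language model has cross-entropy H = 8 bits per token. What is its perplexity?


Perplexity formula: PP = 2^H
H = 8
PP = 2^8
Steps: 2^1 = 2, 2^2 = 4, 2^3 = 8, 2^4 = 16, 2^5 = 32, 2^6 = 64, 2^7 = 128, 2^8 = 256
PP = 256

256


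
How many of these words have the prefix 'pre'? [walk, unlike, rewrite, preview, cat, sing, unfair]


Checking each word for prefix 'pre':
  'walk' -> no (count: 0)
  'unlike' -> no (count: 0)
  'rewrite' -> no (count: 0)
  'preview' -> YES, starts with 'pre' (count: 1)
  'cat' -> no (count: 1)
  'sing' -> no (count: 1)
  'unfair' -> no (count: 1)
Total with prefix 'pre': 1

1


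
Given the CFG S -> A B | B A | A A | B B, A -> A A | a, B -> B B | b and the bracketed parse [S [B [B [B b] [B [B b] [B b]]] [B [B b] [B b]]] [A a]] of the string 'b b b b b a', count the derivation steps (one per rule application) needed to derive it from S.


Every bracketed nonterminal node [X ...] in the tree is produced by exactly one rule application.
Reading the tree off as a leftmost derivation:
  Step 1: S  =>  B A   (applied S -> B A)
  Step 2: B A  =>  B B A   (applied B -> B B)
  Step 3: B B A  =>  B B B A   (applied B -> B B)
  Step 4: B B B A  =>  b B B A   (applied B -> b)
  Step 5: b B B A  =>  b B B B A   (applied B -> B B)
  Step 6: b B B B A  =>  b b B B A   (applied B -> b)
  Step 7: b b B B A  =>  b b b B A   (applied B -> b)
  Step 8: b b b B A  =>  b b b B B A   (applied B -> B B)
  Step 9: b b b B B A  =>  b b b b B A   (applied B -> b)
  Step 10: b b b b B A  =>  b b b b b A   (applied B -> b)
  Step 11: b b b b b A  =>  b b b b b a   (applied A -> a)
Final yield: b b b b b a
Total rewrite steps: 11

11


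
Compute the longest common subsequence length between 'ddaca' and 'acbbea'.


DP table for LCS of 'ddaca' and 'acbbea':
       a  c  b  b  e  a
    0  0  0  0  0  0  0
  d 0  0  0  0  0  0  0
  d 0  0  0  0  0  0  0
  a 0  1  1  1  1  1  1
  c 0  1  2  2  2  2  2
  a 0  1  2  2  2  2  3
LCS: 'aca'
LCS length = 3

3


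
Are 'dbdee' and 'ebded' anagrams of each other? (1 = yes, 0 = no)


Sort characters of 'dbdee': 'bddee'
Sort characters of 'ebded': 'bddee'
Sorted forms match -> they ARE anagrams
Result: 1

1


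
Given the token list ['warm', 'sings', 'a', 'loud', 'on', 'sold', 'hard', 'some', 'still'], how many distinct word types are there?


Listing all tokens and tracking unique types:
  Token 1: 'warm' -> NEW (unique so far: 1)
  Token 2: 'sings' -> NEW (unique so far: 2)
  Token 3: 'a' -> NEW (unique so far: 3)
  Token 4: 'loud' -> NEW (unique so far: 4)
  Token 5: 'on' -> NEW (unique so far: 5)
  Token 6: 'sold' -> NEW (unique so far: 6)
  Token 7: 'hard' -> NEW (unique so far: 7)
  Token 8: 'some' -> NEW (unique so far: 8)
  Token 9: 'still' -> NEW (unique so far: 9)
Unique types: ('a', 'hard', 'loud', 'on', 'sings', 'sold', 'some', 'still', 'warm')
Vocabulary size: 9

9


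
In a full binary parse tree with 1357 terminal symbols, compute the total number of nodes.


Leaf nodes (terminals): 1357
Internal nodes = n - 1 = 1357 - 1 = 1356
Total = leaves + internal = 1357 + 1356 = 2713

2713


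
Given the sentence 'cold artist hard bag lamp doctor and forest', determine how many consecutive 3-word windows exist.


Word trigrams from [8] words:
  Trigram 1: (cold artist hard)
  Trigram 2: (artist hard bag)
  Trigram 3: (hard bag lamp)
  Trigram 4: (bag lamp doctor)
  Trigram 5: (lamp doctor and)
  Trigram 6: (doctor and forest)
Total word trigrams: 8 - 2 = 6

6


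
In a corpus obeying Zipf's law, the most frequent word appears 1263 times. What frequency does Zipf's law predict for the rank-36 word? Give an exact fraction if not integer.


Zipf's law: freq(rank) = f1 / rank
f1 = 1263, rank = 36
freq = 1263 / 36
GCD(1263, 36) = 3
Simplified: 421/12

421/12


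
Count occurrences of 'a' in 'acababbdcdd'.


Scanning 'acababbdcdd' for 'a':
  Position 0: 'a' -> MATCH (count: 1)
  Position 2: 'a' -> MATCH (count: 2)
  Position 4: 'a' -> MATCH (count: 3)
Total occurrences of 'a': 3

3


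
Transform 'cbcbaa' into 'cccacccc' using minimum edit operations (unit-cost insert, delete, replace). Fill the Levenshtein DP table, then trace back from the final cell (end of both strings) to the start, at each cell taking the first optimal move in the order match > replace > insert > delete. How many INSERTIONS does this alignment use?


Edit distance = 6. Backtracking from cell (6, 8) with preference match > replace > insert > delete,
then listing the resulting alignment 'cbcbaa' -> 'cccacccc' left to right:
  Step 1: insert 'c' [insertion #1]
  Step 2: insert 'c' [insertion #2]
  Step 3: keep 'c'
  Step 4: replace b->a
  Step 5: keep 'c'
  Step 6: replace b->c
  Step 7: replace a->c
  Step 8: replace a->c
Total insertions: 2

2


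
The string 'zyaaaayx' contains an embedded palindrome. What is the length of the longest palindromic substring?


Scanning 'zyaaaayx' for palindromic substrings.
Substring at positions 1-6: 'yaaaay'.
Check: reverse('yaaaay') = 'yaaaay' -> palindrome confirmed.
Neighbouring characters ('z' / 'x') break symmetry, so it cannot extend further.
No longer palindromic substring exists; longest length = 6

6


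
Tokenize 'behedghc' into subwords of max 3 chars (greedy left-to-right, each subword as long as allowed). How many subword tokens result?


'behedghc' has 8 characters.
Chunking with max size 3:
  Chunk 1: 'beh' (positions 0-2)
  Chunk 2: 'edg' (positions 3-5)
  Chunk 3: 'hc' (positions 6-7)
Total chunks: ceil(8 / 3) = 3

3


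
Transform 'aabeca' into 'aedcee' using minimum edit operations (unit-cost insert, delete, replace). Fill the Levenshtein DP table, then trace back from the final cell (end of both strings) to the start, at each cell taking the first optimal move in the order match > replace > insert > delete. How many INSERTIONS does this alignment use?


Edit distance = 5. Backtracking from cell (6, 6) with preference match > replace > insert > delete,
then listing the resulting alignment 'aabeca' -> 'aedcee' left to right:
  Step 1: keep 'a'
  Step 2: replace a->e
  Step 3: replace b->d
  Step 4: replace e->c
  Step 5: replace c->e
  Step 6: replace a->e
Total insertions: 0

0


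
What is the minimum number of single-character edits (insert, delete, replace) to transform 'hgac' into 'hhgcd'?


Building DP table for s1='hgac' (len 4) and s2='hhgcd' (len 5):
       h  h  g  c  d
    0  1  2  3  4  5
  h 1  0  1  2  3  4
  g 2  1  1  1  2  3
  a 3  2  2  2  2  3
  c 4  3  3  3  2  3
Edit distance = dp[4][5] = 3

3


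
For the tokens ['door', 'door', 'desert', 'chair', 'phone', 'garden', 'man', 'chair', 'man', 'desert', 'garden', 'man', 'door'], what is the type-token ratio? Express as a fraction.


Tokens: 13
Unique types: ('chair', 'desert', 'door', 'garden', 'man', 'phone') = 6
TTR = 6/13
Already in lowest terms.

6/13


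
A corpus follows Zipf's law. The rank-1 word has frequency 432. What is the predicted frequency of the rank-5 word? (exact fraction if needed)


Zipf's law: freq(rank) = f1 / rank
f1 = 432, rank = 5
freq = 432 / 5
GCD(432, 5) = 1
Simplified: 432/5

432/5


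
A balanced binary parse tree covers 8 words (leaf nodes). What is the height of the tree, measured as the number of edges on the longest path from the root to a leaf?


In a balanced binary tree with n leaves the deepest leaf is ceil(log2(n)) edges below the root.
log2(8) = 3.0000
ceil(3.0000) = 3
height (edges) = 3

3


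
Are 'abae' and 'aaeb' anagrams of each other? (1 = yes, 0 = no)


Sort characters of 'abae': 'aabe'
Sort characters of 'aaeb': 'aabe'
Sorted forms match -> they ARE anagrams
Result: 1

1


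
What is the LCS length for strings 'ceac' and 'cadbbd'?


DP table for LCS of 'ceac' and 'cadbbd':
       c  a  d  b  b  d
    0  0  0  0  0  0  0
  c 0  1  1  1  1  1  1
  e 0  1  1  1  1  1  1
  a 0  1  2  2  2  2  2
  c 0  1  2  2  2  2  2
LCS: 'ca'
LCS length = 2

2


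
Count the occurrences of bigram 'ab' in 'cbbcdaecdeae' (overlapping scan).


Scanning 'cbbcdaecdeae' for bigram 'ab':
  Position 0: 'cb' -> no
  Position 1: 'bb' -> no
  Position 2: 'bc' -> no
  Position 3: 'cd' -> no
  Position 4: 'da' -> no
  Position 5: 'ae' -> no
  Position 6: 'ec' -> no
  Position 7: 'cd' -> no
  Position 8: 'de' -> no
  Position 9: 'ea' -> no
  Position 10: 'ae' -> no
Total matches: 0

0


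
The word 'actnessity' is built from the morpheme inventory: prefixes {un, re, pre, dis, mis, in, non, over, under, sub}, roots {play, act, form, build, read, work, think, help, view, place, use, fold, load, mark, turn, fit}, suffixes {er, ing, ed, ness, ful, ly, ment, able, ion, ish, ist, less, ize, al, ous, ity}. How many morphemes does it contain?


Segmenting 'actnessity' against the inventory:
  'act' -> root (morpheme 1)
  'ness' -> suffix (morpheme 2)
  'ity' -> suffix (morpheme 3)
Total morphemes: 3

3


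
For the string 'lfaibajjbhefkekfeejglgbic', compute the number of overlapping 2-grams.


String 'lfaibajjbhefkekfeejglgbic' has length L = 25.
Number of overlapping n-grams = L - n + 1
Substituting: 25 - 2 + 1 = 24

24


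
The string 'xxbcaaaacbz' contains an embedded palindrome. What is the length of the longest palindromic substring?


Scanning 'xxbcaaaacbz' for palindromic substrings.
Substring at positions 2-9: 'bcaaaacb'.
Check: reverse('bcaaaacb') = 'bcaaaacb' -> palindrome confirmed.
Neighbouring characters ('x' / 'z') break symmetry, so it cannot extend further.
No longer palindromic substring exists; longest length = 8

8


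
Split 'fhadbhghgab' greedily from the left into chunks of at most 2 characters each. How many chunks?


'fhadbhghgab' has 11 characters.
Chunking with max size 2:
  Chunk 1: 'fh' (positions 0-1)
  Chunk 2: 'ad' (positions 2-3)
  Chunk 3: 'bh' (positions 4-5)
  Chunk 4: 'gh' (positions 6-7)
  Chunk 5: 'ga' (positions 8-9)
  Chunk 6: 'b' (positions 10-10)
Total chunks: ceil(11 / 2) = 6

6


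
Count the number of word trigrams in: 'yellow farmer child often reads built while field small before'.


Word trigrams from [10] words:
  Trigram 1: (yellow farmer child)
  Trigram 2: (farmer child often)
  Trigram 3: (child often reads)
  Trigram 4: (often reads built)
  Trigram 5: (reads built while)
  Trigram 6: (built while field)
  Trigram 7: (while field small)
  Trigram 8: (field small before)
Total word trigrams: 10 - 2 = 8

8


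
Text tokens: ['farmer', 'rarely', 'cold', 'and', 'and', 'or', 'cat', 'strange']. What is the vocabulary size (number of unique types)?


Listing all tokens and tracking unique types:
  Token 1: 'farmer' -> NEW (unique so far: 1)
  Token 2: 'rarely' -> NEW (unique so far: 2)
  Token 3: 'cold' -> NEW (unique so far: 3)
  Token 4: 'and' -> NEW (unique so far: 4)
  Token 5: 'and' -> duplicate (unique so far: 4)
  Token 6: 'or' -> NEW (unique so far: 5)
  Token 7: 'cat' -> NEW (unique so far: 6)
  Token 8: 'strange' -> NEW (unique so far: 7)
Unique types: ('and', 'cat', 'cold', 'farmer', 'or', 'rarely', 'strange')
Vocabulary size: 7

7


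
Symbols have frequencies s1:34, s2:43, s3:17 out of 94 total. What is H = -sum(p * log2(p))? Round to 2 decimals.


Computing entropy H = -sum(p_i * log2(p_i)):
  s1: p = 34/94 = 0.3617, -p*log2(p) = 0.5307
  s2: p = 43/94 = 0.4574, -p*log2(p) = 0.5161
  s3: p = 17/94 = 0.1809, -p*log2(p) = 0.4462
H = sum of terms = 1.4930
Rounded to 2 decimals: 1.49

1.49


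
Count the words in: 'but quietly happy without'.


Counting words by splitting on spaces:
  Word 1: 'but'
  Word 2: 'quietly'
  Word 3: 'happy'
  Word 4: 'without'
Total words: 4

4


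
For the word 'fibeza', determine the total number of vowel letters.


Scanning each character of 'fibeza':
  Position 1: 'f' -> consonant (running count: 0)
  Position 2: 'i' -> vowel (running count: 1)
  Position 3: 'b' -> consonant (running count: 1)
  Position 4: 'e' -> vowel (running count: 2)
  Position 5: 'z' -> consonant (running count: 2)
  Position 6: 'a' -> vowel (running count: 3)
Total vowels: 3

3


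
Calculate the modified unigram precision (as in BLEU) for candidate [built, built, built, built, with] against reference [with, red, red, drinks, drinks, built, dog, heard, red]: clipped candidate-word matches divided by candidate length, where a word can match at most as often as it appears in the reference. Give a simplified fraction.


Reference word counts: {'built': 1, 'dog': 1, 'drinks': 2, 'heard': 1, 'red': 3, 'with': 1}
Checking each candidate word (with clipping):
  'built' -> in reference (ref count 1, used 1/1) -> match (matches: 1)
  'built' -> ref count 1 already used up (1/1) -> clipped, no match (matches: 1)
  'built' -> ref count 1 already used up (1/1) -> clipped, no match (matches: 1)
  'built' -> ref count 1 already used up (1/1) -> clipped, no match (matches: 1)
  'with' -> in reference (ref count 1, used 1/1) -> match (matches: 2)
Clipped matches: 2, Candidate length: 5
Precision = 2/5

2/5


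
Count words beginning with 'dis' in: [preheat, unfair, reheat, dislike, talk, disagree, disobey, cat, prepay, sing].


Checking each word for prefix 'dis':
  'preheat' -> no (count: 0)
  'unfair' -> no (count: 0)
  'reheat' -> no (count: 0)
  'dislike' -> YES, starts with 'dis' (count: 1)
  'talk' -> no (count: 1)
  'disagree' -> YES, starts with 'dis' (count: 2)
  'disobey' -> YES, starts with 'dis' (count: 3)
  'cat' -> no (count: 3)
  'prepay' -> no (count: 3)
  'sing' -> no (count: 3)
Total with prefix 'dis': 3

3


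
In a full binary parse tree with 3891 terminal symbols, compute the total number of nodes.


Leaf nodes (terminals): 3891
Internal nodes = n - 1 = 3891 - 1 = 3890
Total = leaves + internal = 3891 + 3890 = 7781

7781


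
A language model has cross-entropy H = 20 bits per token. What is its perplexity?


Perplexity formula: PP = 2^H
H = 20
PP = 2^20
PP = 2^20 = 1048576

1048576


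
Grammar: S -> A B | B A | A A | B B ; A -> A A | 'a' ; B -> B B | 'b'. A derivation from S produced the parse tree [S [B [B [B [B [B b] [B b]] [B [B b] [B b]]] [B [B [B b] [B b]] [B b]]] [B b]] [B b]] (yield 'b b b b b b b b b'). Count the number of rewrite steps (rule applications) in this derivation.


Every bracketed nonterminal node [X ...] in the tree is produced by exactly one rule application.
Reading the tree off as a leftmost derivation:
  Step 1: S  =>  B B   (applied S -> B B)
  Step 2: B B  =>  B B B   (applied B -> B B)
  Step 3: B B B  =>  B B B B   (applied B -> B B)
  Step 4: B B B B  =>  B B B B B   (applied B -> B B)
  Step 5: B B B B B  =>  B B B B B B   (applied B -> B B)
  Step 6: B B B B B B  =>  b B B B B B   (applied B -> b)
  Step 7: b B B B B B  =>  b b B B B B   (applied B -> b)
  Step 8: b b B B B B  =>  b b B B B B B   (applied B -> B B)
  Step 9: b b B B B B B  =>  b b b B B B B   (applied B -> b)
  Step 10: b b b B B B B  =>  b b b b B B B   (applied B -> b)
  Step 11: b b b b B B B  =>  b b b b B B B B   (applied B -> B B)
  Step 12: b b b b B B B B  =>  b b b b B B B B B   (applied B -> B B)
  Step 13: b b b b B B B B B  =>  b b b b b B B B B   (applied B -> b)
  Step 14: b b b b b B B B B  =>  b b b b b b B B B   (applied B -> b)
  Step 15: b b b b b b B B B  =>  b b b b b b b B B   (applied B -> b)
  Step 16: b b b b b b b B B  =>  b b b b b b b b B   (applied B -> b)
  Step 17: b b b b b b b b B  =>  b b b b b b b b b   (applied B -> b)
Final yield: b b b b b b b b b
Total rewrite steps: 17

17


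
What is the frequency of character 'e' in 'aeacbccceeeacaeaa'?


Scanning 'aeacbccceeeacaeaa' for 'e':
  Position 1: 'e' -> MATCH (count: 1)
  Position 8: 'e' -> MATCH (count: 2)
  Position 9: 'e' -> MATCH (count: 3)
  Position 10: 'e' -> MATCH (count: 4)
  Position 14: 'e' -> MATCH (count: 5)
Total occurrences of 'e': 5

5


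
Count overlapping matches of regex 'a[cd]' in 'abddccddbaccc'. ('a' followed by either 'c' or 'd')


Pattern: a[cd] means 'a' followed by either 'c' or 'd'.
Scanning 'abddccddbaccc' position-by-position:
  Pos 0: window 'ab' -> no
  Pos 1: window 'bd' -> no
  Pos 2: window 'dd' -> no
  Pos 3: window 'dc' -> no
  Pos 4: window 'cc' -> no
  Pos 5: window 'cd' -> no
  Pos 6: window 'dd' -> no
  Pos 7: window 'db' -> no
  Pos 8: window 'ba' -> no
  Pos 9: window 'ac' -> MATCH
  Pos 10: window 'cc' -> no
  Pos 11: window 'cc' -> no
  Pos 12: window 'c' -> no
Total matches: 1

1


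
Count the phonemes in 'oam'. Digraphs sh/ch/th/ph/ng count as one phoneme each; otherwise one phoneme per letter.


Parsing 'oam' greedily, digraphs first:
  'o' -> vowel phoneme (phonemes so far: 1)
  'a' -> vowel phoneme (phonemes so far: 2)
  'm' -> consonant phoneme (phonemes so far: 3)
Total phonemes: 3

3


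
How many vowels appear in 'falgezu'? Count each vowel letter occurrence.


Scanning each character of 'falgezu':
  Position 1: 'f' -> consonant (running count: 0)
  Position 2: 'a' -> vowel (running count: 1)
  Position 3: 'l' -> consonant (running count: 1)
  Position 4: 'g' -> consonant (running count: 1)
  Position 5: 'e' -> vowel (running count: 2)
  Position 6: 'z' -> consonant (running count: 2)
  Position 7: 'u' -> vowel (running count: 3)
Total vowels: 3

3


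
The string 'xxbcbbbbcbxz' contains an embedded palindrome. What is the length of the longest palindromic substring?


Scanning 'xxbcbbbbcbxz' for palindromic substrings.
Substring at positions 1-10: 'xbcbbbbcbx'.
Check: reverse('xbcbbbbcbx') = 'xbcbbbbcbx' -> palindrome confirmed.
Neighbouring characters ('x' / 'z') break symmetry, so it cannot extend further.
No longer palindromic substring exists; longest length = 10

10


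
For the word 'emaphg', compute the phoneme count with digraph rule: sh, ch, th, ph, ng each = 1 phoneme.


Parsing 'emaphg' greedily, digraphs first:
  'e' -> vowel phoneme (phonemes so far: 1)
  'm' -> consonant phoneme (phonemes so far: 2)
  'a' -> vowel phoneme (phonemes so far: 3)
  'ph' -> digraph (1 consonant phoneme) (phonemes so far: 4)
  'g' -> consonant phoneme (phonemes so far: 5)
Total phonemes: 5

5


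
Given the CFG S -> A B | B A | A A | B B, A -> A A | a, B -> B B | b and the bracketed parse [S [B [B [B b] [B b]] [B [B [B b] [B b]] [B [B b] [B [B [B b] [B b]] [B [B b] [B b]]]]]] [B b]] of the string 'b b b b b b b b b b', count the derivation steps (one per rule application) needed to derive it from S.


Every bracketed nonterminal node [X ...] in the tree is produced by exactly one rule application.
Reading the tree off as a leftmost derivation:
  Step 1: S  =>  B B   (applied S -> B B)
  Step 2: B B  =>  B B B   (applied B -> B B)
  Step 3: B B B  =>  B B B B   (applied B -> B B)
  Step 4: B B B B  =>  b B B B   (applied B -> b)
  Step 5: b B B B  =>  b b B B   (applied B -> b)
  Step 6: b b B B  =>  b b B B B   (applied B -> B B)
  Step 7: b b B B B  =>  b b B B B B   (applied B -> B B)
  Step 8: b b B B B B  =>  b b b B B B   (applied B -> b)
  Step 9: b b b B B B  =>  b b b b B B   (applied B -> b)
  Step 10: b b b b B B  =>  b b b b B B B   (applied B -> B B)
  Step 11: b b b b B B B  =>  b b b b b B B   (applied B -> b)
  Step 12: b b b b b B B  =>  b b b b b B B B   (applied B -> B B)
  Step 13: b b b b b B B B  =>  b b b b b B B B B   (applied B -> B B)
  Step 14: b b b b b B B B B  =>  b b b b b b B B B   (applied B -> b)
  Step 15: b b b b b b B B B  =>  b b b b b b b B B   (applied B -> b)
  Step 16: b b b b b b b B B  =>  b b b b b b b B B B   (applied B -> B B)
  Step 17: b b b b b b b B B B  =>  b b b b b b b b B B   (applied B -> b)
  Step 18: b b b b b b b b B B  =>  b b b b b b b b b B   (applied B -> b)
  Step 19: b b b b b b b b b B  =>  b b b b b b b b b b   (applied B -> b)
Final yield: b b b b b b b b b b
Total rewrite steps: 19

19


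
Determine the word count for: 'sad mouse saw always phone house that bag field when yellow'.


Counting words by splitting on spaces:
  Word 1: 'sad'
  Word 2: 'mouse'
  Word 3: 'saw'
  Word 4: 'always'
  Word 5: 'phone'
  Word 6: 'house'
  Word 7: 'that'
  Word 8: 'bag'
  Word 9: 'field'
  Word 10: 'when'
  Word 11: 'yellow'
Total words: 11

11


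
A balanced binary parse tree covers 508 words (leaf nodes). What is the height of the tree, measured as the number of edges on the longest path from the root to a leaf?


In a balanced binary tree with n leaves the deepest leaf is ceil(log2(n)) edges below the root.
log2(508) = 8.9887
ceil(8.9887) = 9
height (edges) = 9

9


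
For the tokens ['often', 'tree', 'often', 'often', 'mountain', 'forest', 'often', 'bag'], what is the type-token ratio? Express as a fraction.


Tokens: 8
Unique types: ('bag', 'forest', 'mountain', 'often', 'tree') = 5
TTR = 5/8
Already in lowest terms.

5/8


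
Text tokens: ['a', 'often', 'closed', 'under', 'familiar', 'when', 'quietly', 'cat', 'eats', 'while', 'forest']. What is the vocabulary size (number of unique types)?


Listing all tokens and tracking unique types:
  Token 1: 'a' -> NEW (unique so far: 1)
  Token 2: 'often' -> NEW (unique so far: 2)
  Token 3: 'closed' -> NEW (unique so far: 3)
  Token 4: 'under' -> NEW (unique so far: 4)
  Token 5: 'familiar' -> NEW (unique so far: 5)
  Token 6: 'when' -> NEW (unique so far: 6)
  Token 7: 'quietly' -> NEW (unique so far: 7)
  Token 8: 'cat' -> NEW (unique so far: 8)
  Token 9: 'eats' -> NEW (unique so far: 9)
  Token 10: 'while' -> NEW (unique so far: 10)
  Token 11: 'forest' -> NEW (unique so far: 11)
Unique types: ('a', 'cat', 'closed', 'eats', 'familiar', 'forest', 'often', 'quietly', 'under', 'when', 'while')
Vocabulary size: 11

11


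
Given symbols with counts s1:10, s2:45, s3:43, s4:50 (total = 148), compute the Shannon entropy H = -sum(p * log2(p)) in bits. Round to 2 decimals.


Computing entropy H = -sum(p_i * log2(p_i)):
  s1: p = 10/148 = 0.0676, -p*log2(p) = 0.2627
  s2: p = 45/148 = 0.3041, -p*log2(p) = 0.5222
  s3: p = 43/148 = 0.2905, -p*log2(p) = 0.5181
  s4: p = 50/148 = 0.3378, -p*log2(p) = 0.5289
H = sum of terms = 1.8319
Rounded to 2 decimals: 1.83

1.83


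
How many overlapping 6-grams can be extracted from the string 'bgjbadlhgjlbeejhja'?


String 'bgjbadlhgjlbeejhja' has length L = 18.
Number of overlapping n-grams = L - n + 1
Substituting: 18 - 6 + 1 = 13

13


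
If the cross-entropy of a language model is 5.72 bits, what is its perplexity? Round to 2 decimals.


Perplexity formula: PP = 2^H
H = 5.72
PP = 2^5.72
Decompose: 2^5.72 = 2^5 * 2^0.72
2^5 = 32, 2^0.72 ~ 1.6471820
PP ~ 32 * 1.6471820 = 52.7098240
Rounded to 2 decimals: 52.71

52.71


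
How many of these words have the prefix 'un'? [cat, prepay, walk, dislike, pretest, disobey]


Checking each word for prefix 'un':
  'cat' -> no (count: 0)
  'prepay' -> no (count: 0)
  'walk' -> no (count: 0)
  'dislike' -> no (count: 0)
  'pretest' -> no (count: 0)
  'disobey' -> no (count: 0)
Total with prefix 'un': 0

0


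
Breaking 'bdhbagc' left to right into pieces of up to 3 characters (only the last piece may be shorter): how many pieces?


'bdhbagc' has 7 characters.
Chunking with max size 3:
  Chunk 1: 'bdh' (positions 0-2)
  Chunk 2: 'bag' (positions 3-5)
  Chunk 3: 'c' (positions 6-6)
Total chunks: ceil(7 / 3) = 3

3


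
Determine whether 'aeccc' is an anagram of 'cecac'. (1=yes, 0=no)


Sort characters of 'aeccc': 'accce'
Sort characters of 'cecac': 'accce'
Sorted forms match -> they ARE anagrams
Result: 1

1


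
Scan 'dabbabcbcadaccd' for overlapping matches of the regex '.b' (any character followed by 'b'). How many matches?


Pattern: .b means any character followed by 'b'.
Scanning 'dabbabcbcadaccd' position-by-position:
  Pos 0: window 'da' -> no
  Pos 1: window 'ab' -> MATCH
  Pos 2: window 'bb' -> MATCH
  Pos 3: window 'ba' -> no
  Pos 4: window 'ab' -> MATCH
  Pos 5: window 'bc' -> no
  Pos 6: window 'cb' -> MATCH
  Pos 7: window 'bc' -> no
  Pos 8: window 'ca' -> no
  Pos 9: window 'ad' -> no
  Pos 10: window 'da' -> no
  Pos 11: window 'ac' -> no
  Pos 12: window 'cc' -> no
  Pos 13: window 'cd' -> no
  Pos 14: window 'd' -> no
Total matches: 4

4


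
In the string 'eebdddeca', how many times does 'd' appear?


Scanning 'eebdddeca' for 'd':
  Position 3: 'd' -> MATCH (count: 1)
  Position 4: 'd' -> MATCH (count: 2)
  Position 5: 'd' -> MATCH (count: 3)
Total occurrences of 'd': 3

3


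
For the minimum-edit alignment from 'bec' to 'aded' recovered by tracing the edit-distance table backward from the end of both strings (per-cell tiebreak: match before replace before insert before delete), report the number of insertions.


Edit distance = 3. Backtracking from cell (3, 4) with preference match > replace > insert > delete,
then listing the resulting alignment 'bec' -> 'aded' left to right:
  Step 1: insert 'a' [insertion #1]
  Step 2: replace b->d
  Step 3: keep 'e'
  Step 4: replace c->d
Total insertions: 1

1


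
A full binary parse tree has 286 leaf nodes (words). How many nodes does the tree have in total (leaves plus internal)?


Leaf nodes (terminals): 286
Internal nodes = n - 1 = 286 - 1 = 285
Total = leaves + internal = 286 + 285 = 571

571


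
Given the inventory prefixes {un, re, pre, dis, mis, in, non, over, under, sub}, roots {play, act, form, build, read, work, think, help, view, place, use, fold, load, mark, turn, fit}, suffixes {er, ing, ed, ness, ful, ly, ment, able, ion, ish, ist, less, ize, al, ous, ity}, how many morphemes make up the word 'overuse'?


Segmenting 'overuse' against the inventory:
  'over' -> prefix (morpheme 1)
  'use' -> root (morpheme 2)
Total morphemes: 2

2


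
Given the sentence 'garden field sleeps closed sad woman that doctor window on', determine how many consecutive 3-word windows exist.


Word trigrams from [10] words:
  Trigram 1: (garden field sleeps)
  Trigram 2: (field sleeps closed)
  Trigram 3: (sleeps closed sad)
  Trigram 4: (closed sad woman)
  Trigram 5: (sad woman that)
  Trigram 6: (woman that doctor)
  Trigram 7: (that doctor window)
  Trigram 8: (doctor window on)
Total word trigrams: 10 - 2 = 8

8


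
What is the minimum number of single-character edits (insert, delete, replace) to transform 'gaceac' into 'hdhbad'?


Building DP table for s1='gaceac' (len 6) and s2='hdhbad' (len 6):
       h  d  h  b  a  d
    0  1  2  3  4  5  6
  g 1  1  2  3  4  5  6
  a 2  2  2  3  4  4  5
  c 3  3  3  3  4  5  5
  e 4  4  4  4  4  5  6
  a 5  5  5  5  5  4  5
  c 6  6  6  6  6  5  5
Edit distance = dp[6][6] = 5

5


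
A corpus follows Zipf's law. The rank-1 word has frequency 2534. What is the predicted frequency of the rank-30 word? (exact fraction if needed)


Zipf's law: freq(rank) = f1 / rank
f1 = 2534, rank = 30
freq = 2534 / 30
GCD(2534, 30) = 2
Simplified: 1267/15

1267/15


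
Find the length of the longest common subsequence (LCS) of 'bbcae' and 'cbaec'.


DP table for LCS of 'bbcae' and 'cbaec':
       c  b  a  e  c
    0  0  0  0  0  0
  b 0  0  1  1  1  1
  b 0  0  1  1  1  1
  c 0  1  1  1  1  2
  a 0  1  1  2  2  2
  e 0  1  1  2  3  3
LCS: 'bae'
LCS length = 3

3


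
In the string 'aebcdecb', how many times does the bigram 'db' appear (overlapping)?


Scanning 'aebcdecb' for bigram 'db':
  Position 0: 'ae' -> no
  Position 1: 'eb' -> no
  Position 2: 'bc' -> no
  Position 3: 'cd' -> no
  Position 4: 'de' -> no
  Position 5: 'ec' -> no
  Position 6: 'cb' -> no
Total matches: 0

0


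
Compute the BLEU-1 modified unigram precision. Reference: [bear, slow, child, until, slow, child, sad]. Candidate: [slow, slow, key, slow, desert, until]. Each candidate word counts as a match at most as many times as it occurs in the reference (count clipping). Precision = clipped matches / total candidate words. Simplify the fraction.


Reference word counts: {'bear': 1, 'child': 2, 'sad': 1, 'slow': 2, 'until': 1}
Checking each candidate word (with clipping):
  'slow' -> in reference (ref count 2, used 1/2) -> match (matches: 1)
  'slow' -> in reference (ref count 2, used 2/2) -> match (matches: 2)
  'key' -> not in reference -> no match (matches: 2)
  'slow' -> ref count 2 already used up (2/2) -> clipped, no match (matches: 2)
  'desert' -> not in reference -> no match (matches: 2)
  'until' -> in reference (ref count 1, used 1/1) -> match (matches: 3)
Clipped matches: 3, Candidate length: 6
Precision = 3/6 = 1/2

1/2


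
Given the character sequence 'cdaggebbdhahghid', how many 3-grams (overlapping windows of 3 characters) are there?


String 'cdaggebbdhahghid' has length L = 16.
Number of overlapping n-grams = L - n + 1
Substituting: 16 - 3 + 1 = 14

14


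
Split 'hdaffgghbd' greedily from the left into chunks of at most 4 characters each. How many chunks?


'hdaffgghbd' has 10 characters.
Chunking with max size 4:
  Chunk 1: 'hdaf' (positions 0-3)
  Chunk 2: 'fggh' (positions 4-7)
  Chunk 3: 'bd' (positions 8-9)
Total chunks: ceil(10 / 4) = 3

3


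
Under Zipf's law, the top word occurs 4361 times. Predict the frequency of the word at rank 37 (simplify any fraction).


Zipf's law: freq(rank) = f1 / rank
f1 = 4361, rank = 37
freq = 4361 / 37
GCD(4361, 37) = 1
Simplified: 4361/37

4361/37


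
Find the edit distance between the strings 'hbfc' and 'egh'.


Building DP table for s1='hbfc' (len 4) and s2='egh' (len 3):
       e  g  h
    0  1  2  3
  h 1  1  2  2
  b 2  2  2  3
  f 3  3  3  3
  c 4  4  4  4
Edit distance = dp[4][3] = 4

4


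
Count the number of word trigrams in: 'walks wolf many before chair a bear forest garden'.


Word trigrams from [9] words:
  Trigram 1: (walks wolf many)
  Trigram 2: (wolf many before)
  Trigram 3: (many before chair)
  Trigram 4: (before chair a)
  Trigram 5: (chair a bear)
  Trigram 6: (a bear forest)
  Trigram 7: (bear forest garden)
Total word trigrams: 9 - 2 = 7

7


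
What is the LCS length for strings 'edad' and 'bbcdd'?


DP table for LCS of 'edad' and 'bbcdd':
       b  b  c  d  d
    0  0  0  0  0  0
  e 0  0  0  0  0  0
  d 0  0  0  0  1  1
  a 0  0  0  0  1  1
  d 0  0  0  0  1  2
LCS: 'dd'
LCS length = 2

2


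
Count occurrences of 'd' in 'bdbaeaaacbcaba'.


Scanning 'bdbaeaaacbcaba' for 'd':
  Position 1: 'd' -> MATCH (count: 1)
Total occurrences of 'd': 1

1


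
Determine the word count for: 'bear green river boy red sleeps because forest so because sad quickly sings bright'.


Counting words by splitting on spaces:
  Word 1: 'bear'
  Word 2: 'green'
  Word 3: 'river'
  Word 4: 'boy'
  Word 5: 'red'
  Word 6: 'sleeps'
  Word 7: 'because'
  Word 8: 'forest'
  Word 9: 'so'
  Word 10: 'because'
  Word 11: 'sad'
  Word 12: 'quickly'
  Word 13: 'sings'
  Word 14: 'bright'
Total words: 14

14


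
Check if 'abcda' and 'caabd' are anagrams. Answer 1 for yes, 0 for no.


Sort characters of 'abcda': 'aabcd'
Sort characters of 'caabd': 'aabcd'
Sorted forms match -> they ARE anagrams
Result: 1

1


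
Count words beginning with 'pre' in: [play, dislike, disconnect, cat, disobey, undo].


Checking each word for prefix 'pre':
  'play' -> no (count: 0)
  'dislike' -> no (count: 0)
  'disconnect' -> no (count: 0)
  'cat' -> no (count: 0)
  'disobey' -> no (count: 0)
  'undo' -> no (count: 0)
Total with prefix 'pre': 0

0


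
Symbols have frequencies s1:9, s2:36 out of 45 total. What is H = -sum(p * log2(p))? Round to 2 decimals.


Computing entropy H = -sum(p_i * log2(p_i)):
  s1: p = 9/45 = 0.2000, -p*log2(p) = 0.4644
  s2: p = 36/45 = 0.8000, -p*log2(p) = 0.2575
H = sum of terms = 0.7219
Rounded to 2 decimals: 0.72

0.72


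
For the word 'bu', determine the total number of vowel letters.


Scanning each character of 'bu':
  Position 1: 'b' -> consonant (running count: 0)
  Position 2: 'u' -> vowel (running count: 1)
Total vowels: 1

1


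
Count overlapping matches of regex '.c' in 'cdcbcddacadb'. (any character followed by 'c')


Pattern: .c means any character followed by 'c'.
Scanning 'cdcbcddacadb' position-by-position:
  Pos 0: window 'cd' -> no
  Pos 1: window 'dc' -> MATCH
  Pos 2: window 'cb' -> no
  Pos 3: window 'bc' -> MATCH
  Pos 4: window 'cd' -> no
  Pos 5: window 'dd' -> no
  Pos 6: window 'da' -> no
  Pos 7: window 'ac' -> MATCH
  Pos 8: window 'ca' -> no
  Pos 9: window 'ad' -> no
  Pos 10: window 'db' -> no
  Pos 11: window 'b' -> no
Total matches: 3

3


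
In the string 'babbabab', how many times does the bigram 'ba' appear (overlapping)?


Scanning 'babbabab' for bigram 'ba':
  Position 0: 'ba' -> MATCH
  Position 1: 'ab' -> no
  Position 2: 'bb' -> no
  Position 3: 'ba' -> MATCH
  Position 4: 'ab' -> no
  Position 5: 'ba' -> MATCH
  Position 6: 'ab' -> no
Total matches: 3

3


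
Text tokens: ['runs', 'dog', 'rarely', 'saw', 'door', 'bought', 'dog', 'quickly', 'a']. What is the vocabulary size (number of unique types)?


Listing all tokens and tracking unique types:
  Token 1: 'runs' -> NEW (unique so far: 1)
  Token 2: 'dog' -> NEW (unique so far: 2)
  Token 3: 'rarely' -> NEW (unique so far: 3)
  Token 4: 'saw' -> NEW (unique so far: 4)
  Token 5: 'door' -> NEW (unique so far: 5)
  Token 6: 'bought' -> NEW (unique so far: 6)
  Token 7: 'dog' -> duplicate (unique so far: 6)
  Token 8: 'quickly' -> NEW (unique so far: 7)
  Token 9: 'a' -> NEW (unique so far: 8)
Unique types: ('a', 'bought', 'dog', 'door', 'quickly', 'rarely', 'runs', 'saw')
Vocabulary size: 8

8


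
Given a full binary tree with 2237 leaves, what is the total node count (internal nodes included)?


Leaf nodes (terminals): 2237
Internal nodes = n - 1 = 2237 - 1 = 2236
Total = leaves + internal = 2237 + 2236 = 4473

4473
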